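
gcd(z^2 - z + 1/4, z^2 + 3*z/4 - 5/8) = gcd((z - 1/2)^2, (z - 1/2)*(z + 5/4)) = z - 1/2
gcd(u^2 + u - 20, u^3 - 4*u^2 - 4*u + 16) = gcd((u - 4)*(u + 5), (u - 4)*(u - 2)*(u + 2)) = u - 4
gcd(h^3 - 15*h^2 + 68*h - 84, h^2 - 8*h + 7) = h - 7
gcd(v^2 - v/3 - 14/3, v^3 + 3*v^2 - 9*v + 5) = 1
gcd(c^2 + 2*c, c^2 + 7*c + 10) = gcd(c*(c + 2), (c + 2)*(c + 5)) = c + 2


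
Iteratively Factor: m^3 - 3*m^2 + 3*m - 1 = (m - 1)*(m^2 - 2*m + 1) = (m - 1)^2*(m - 1)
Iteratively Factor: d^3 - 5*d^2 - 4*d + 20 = (d - 5)*(d^2 - 4) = (d - 5)*(d + 2)*(d - 2)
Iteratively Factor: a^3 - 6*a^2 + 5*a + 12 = (a - 3)*(a^2 - 3*a - 4) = (a - 4)*(a - 3)*(a + 1)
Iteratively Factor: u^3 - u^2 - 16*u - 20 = (u + 2)*(u^2 - 3*u - 10) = (u + 2)^2*(u - 5)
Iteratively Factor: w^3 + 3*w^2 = (w + 3)*(w^2) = w*(w + 3)*(w)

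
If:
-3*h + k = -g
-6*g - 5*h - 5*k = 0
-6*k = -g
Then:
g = 0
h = 0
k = 0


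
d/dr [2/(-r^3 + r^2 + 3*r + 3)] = 2*(3*r^2 - 2*r - 3)/(-r^3 + r^2 + 3*r + 3)^2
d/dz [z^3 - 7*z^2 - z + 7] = 3*z^2 - 14*z - 1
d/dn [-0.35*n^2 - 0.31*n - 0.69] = -0.7*n - 0.31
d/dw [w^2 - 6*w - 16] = 2*w - 6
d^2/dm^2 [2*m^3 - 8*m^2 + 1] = 12*m - 16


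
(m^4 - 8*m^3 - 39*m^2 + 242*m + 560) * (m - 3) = m^5 - 11*m^4 - 15*m^3 + 359*m^2 - 166*m - 1680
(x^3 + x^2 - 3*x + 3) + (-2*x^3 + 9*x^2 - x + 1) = -x^3 + 10*x^2 - 4*x + 4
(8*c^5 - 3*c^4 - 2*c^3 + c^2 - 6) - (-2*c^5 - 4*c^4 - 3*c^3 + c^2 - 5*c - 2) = 10*c^5 + c^4 + c^3 + 5*c - 4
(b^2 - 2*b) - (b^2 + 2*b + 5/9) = -4*b - 5/9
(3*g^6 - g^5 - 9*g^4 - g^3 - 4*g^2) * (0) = 0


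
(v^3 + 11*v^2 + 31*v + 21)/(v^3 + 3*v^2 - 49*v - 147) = (v + 1)/(v - 7)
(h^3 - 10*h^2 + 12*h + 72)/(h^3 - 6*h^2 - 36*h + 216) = (h + 2)/(h + 6)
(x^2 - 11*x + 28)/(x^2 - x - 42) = (x - 4)/(x + 6)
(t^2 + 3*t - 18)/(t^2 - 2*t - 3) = (t + 6)/(t + 1)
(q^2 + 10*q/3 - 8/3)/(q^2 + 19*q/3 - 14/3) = (q + 4)/(q + 7)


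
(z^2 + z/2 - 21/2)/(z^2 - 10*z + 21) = (z + 7/2)/(z - 7)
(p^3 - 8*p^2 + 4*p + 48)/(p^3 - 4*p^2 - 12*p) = (p - 4)/p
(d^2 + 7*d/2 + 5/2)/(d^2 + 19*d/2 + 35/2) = (d + 1)/(d + 7)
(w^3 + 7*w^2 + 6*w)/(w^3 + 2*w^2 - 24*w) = (w + 1)/(w - 4)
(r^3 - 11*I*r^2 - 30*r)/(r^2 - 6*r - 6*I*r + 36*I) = r*(r - 5*I)/(r - 6)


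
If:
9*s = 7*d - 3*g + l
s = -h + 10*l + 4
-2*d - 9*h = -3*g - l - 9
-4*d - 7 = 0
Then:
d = -7/4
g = -3*s - 135/32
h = -s - 1/16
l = -13/32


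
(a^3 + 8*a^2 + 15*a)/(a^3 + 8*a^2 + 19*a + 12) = a*(a + 5)/(a^2 + 5*a + 4)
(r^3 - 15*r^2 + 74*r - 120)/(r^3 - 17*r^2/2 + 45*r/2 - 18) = 2*(r^2 - 11*r + 30)/(2*r^2 - 9*r + 9)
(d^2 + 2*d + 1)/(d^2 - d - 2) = (d + 1)/(d - 2)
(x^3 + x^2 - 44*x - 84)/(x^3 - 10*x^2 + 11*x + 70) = (x + 6)/(x - 5)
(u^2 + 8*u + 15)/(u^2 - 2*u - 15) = (u + 5)/(u - 5)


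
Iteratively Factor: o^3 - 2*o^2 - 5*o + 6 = (o - 1)*(o^2 - o - 6) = (o - 3)*(o - 1)*(o + 2)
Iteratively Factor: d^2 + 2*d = (d + 2)*(d)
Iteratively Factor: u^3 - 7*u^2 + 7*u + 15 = (u + 1)*(u^2 - 8*u + 15) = (u - 5)*(u + 1)*(u - 3)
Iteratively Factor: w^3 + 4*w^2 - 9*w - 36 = (w - 3)*(w^2 + 7*w + 12) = (w - 3)*(w + 3)*(w + 4)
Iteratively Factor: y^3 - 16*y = (y - 4)*(y^2 + 4*y) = y*(y - 4)*(y + 4)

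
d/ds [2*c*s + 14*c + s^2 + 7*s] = 2*c + 2*s + 7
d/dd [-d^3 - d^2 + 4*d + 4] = -3*d^2 - 2*d + 4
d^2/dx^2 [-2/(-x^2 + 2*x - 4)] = 4*(-x^2 + 2*x + 4*(x - 1)^2 - 4)/(x^2 - 2*x + 4)^3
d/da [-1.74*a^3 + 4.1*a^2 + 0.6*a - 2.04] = -5.22*a^2 + 8.2*a + 0.6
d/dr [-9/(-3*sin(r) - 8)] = -27*cos(r)/(3*sin(r) + 8)^2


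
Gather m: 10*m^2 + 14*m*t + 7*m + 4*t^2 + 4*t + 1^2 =10*m^2 + m*(14*t + 7) + 4*t^2 + 4*t + 1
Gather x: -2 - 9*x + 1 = -9*x - 1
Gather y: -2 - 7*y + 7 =5 - 7*y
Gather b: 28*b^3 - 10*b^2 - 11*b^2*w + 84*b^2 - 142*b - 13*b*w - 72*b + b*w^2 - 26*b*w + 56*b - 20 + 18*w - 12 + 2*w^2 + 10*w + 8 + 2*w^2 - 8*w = 28*b^3 + b^2*(74 - 11*w) + b*(w^2 - 39*w - 158) + 4*w^2 + 20*w - 24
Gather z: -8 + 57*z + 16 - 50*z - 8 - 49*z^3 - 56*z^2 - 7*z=-49*z^3 - 56*z^2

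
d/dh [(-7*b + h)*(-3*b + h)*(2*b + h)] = b^2 - 16*b*h + 3*h^2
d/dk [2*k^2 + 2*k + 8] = 4*k + 2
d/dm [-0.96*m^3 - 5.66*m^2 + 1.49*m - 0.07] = -2.88*m^2 - 11.32*m + 1.49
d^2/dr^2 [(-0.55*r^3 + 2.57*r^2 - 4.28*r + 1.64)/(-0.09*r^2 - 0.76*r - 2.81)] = (6.93889390390723e-18*r^5 + 1.11022302462516e-16*r^4 + 0.778082*r^3 + 10.867494*r^2 + 18.889602*r - 59.931706)/(0.000729*r^6 + 0.018468*r^5 + 0.224235*r^4 + 1.5922*r^3 + 7.001115*r^2 + 18.003108*r + 22.188041)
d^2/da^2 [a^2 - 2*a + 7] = 2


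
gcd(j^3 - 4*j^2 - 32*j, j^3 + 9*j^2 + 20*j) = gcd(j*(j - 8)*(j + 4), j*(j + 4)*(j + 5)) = j^2 + 4*j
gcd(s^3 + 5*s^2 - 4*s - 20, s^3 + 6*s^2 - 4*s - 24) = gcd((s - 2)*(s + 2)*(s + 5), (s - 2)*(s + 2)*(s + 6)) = s^2 - 4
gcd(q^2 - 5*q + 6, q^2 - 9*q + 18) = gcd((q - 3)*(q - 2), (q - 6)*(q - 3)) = q - 3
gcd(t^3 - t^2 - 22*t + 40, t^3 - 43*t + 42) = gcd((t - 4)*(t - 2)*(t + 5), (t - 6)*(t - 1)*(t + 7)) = 1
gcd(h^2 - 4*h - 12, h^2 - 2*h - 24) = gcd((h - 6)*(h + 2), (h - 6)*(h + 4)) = h - 6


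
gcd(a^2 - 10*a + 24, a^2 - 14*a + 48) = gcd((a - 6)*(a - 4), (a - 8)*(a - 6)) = a - 6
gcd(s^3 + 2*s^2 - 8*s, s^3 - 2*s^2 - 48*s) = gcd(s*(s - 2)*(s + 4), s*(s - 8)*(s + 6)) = s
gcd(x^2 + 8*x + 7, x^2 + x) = x + 1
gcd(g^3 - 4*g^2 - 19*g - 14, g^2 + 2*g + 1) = g + 1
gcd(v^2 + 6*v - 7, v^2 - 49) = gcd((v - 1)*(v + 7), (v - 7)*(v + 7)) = v + 7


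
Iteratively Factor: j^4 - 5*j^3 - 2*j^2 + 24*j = (j - 3)*(j^3 - 2*j^2 - 8*j) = (j - 3)*(j + 2)*(j^2 - 4*j) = j*(j - 3)*(j + 2)*(j - 4)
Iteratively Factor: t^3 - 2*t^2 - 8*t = (t + 2)*(t^2 - 4*t) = (t - 4)*(t + 2)*(t)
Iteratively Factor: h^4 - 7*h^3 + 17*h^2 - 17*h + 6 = (h - 1)*(h^3 - 6*h^2 + 11*h - 6) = (h - 1)^2*(h^2 - 5*h + 6) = (h - 3)*(h - 1)^2*(h - 2)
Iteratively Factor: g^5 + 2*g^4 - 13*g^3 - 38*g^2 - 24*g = (g)*(g^4 + 2*g^3 - 13*g^2 - 38*g - 24) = g*(g - 4)*(g^3 + 6*g^2 + 11*g + 6) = g*(g - 4)*(g + 3)*(g^2 + 3*g + 2) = g*(g - 4)*(g + 1)*(g + 3)*(g + 2)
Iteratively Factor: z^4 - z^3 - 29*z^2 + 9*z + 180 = (z - 3)*(z^3 + 2*z^2 - 23*z - 60) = (z - 3)*(z + 4)*(z^2 - 2*z - 15) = (z - 3)*(z + 3)*(z + 4)*(z - 5)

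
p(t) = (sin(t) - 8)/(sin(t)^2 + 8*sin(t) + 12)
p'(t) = (-2*sin(t)*cos(t) - 8*cos(t))*(sin(t) - 8)/(sin(t)^2 + 8*sin(t) + 12)^2 + cos(t)/(sin(t)^2 + 8*sin(t) + 12)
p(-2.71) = -0.95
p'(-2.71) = -0.81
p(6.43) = -0.60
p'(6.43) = 0.45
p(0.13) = -0.60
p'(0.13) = 0.45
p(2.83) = -0.53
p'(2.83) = -0.36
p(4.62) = -1.79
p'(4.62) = -0.22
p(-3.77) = -0.43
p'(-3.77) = -0.24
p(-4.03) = -0.38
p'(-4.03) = -0.16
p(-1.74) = -1.77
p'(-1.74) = -0.39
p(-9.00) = -0.95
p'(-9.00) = -0.80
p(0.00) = -0.67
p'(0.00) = 0.53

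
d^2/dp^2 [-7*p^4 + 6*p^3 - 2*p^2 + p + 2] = -84*p^2 + 36*p - 4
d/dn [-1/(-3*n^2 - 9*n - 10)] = 3*(-2*n - 3)/(3*n^2 + 9*n + 10)^2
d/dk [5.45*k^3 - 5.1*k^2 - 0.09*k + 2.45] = 16.35*k^2 - 10.2*k - 0.09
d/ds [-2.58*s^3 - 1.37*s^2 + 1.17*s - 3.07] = -7.74*s^2 - 2.74*s + 1.17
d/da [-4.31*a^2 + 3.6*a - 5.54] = 3.6 - 8.62*a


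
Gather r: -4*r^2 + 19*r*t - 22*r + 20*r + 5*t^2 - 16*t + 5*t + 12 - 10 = -4*r^2 + r*(19*t - 2) + 5*t^2 - 11*t + 2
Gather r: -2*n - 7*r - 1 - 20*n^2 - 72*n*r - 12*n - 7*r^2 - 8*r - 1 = -20*n^2 - 14*n - 7*r^2 + r*(-72*n - 15) - 2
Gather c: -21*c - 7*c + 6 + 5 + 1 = 12 - 28*c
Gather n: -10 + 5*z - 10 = 5*z - 20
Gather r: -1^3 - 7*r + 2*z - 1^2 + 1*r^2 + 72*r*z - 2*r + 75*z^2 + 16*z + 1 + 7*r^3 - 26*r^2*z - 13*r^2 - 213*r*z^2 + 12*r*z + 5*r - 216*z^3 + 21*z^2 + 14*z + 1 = 7*r^3 + r^2*(-26*z - 12) + r*(-213*z^2 + 84*z - 4) - 216*z^3 + 96*z^2 + 32*z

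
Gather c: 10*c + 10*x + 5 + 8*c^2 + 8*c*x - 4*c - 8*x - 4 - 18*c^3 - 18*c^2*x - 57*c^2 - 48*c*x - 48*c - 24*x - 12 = -18*c^3 + c^2*(-18*x - 49) + c*(-40*x - 42) - 22*x - 11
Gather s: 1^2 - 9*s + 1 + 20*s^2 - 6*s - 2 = 20*s^2 - 15*s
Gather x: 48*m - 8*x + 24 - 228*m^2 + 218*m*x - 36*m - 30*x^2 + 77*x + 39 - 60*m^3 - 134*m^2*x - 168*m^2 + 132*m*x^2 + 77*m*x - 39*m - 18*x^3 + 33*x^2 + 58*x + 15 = -60*m^3 - 396*m^2 - 27*m - 18*x^3 + x^2*(132*m + 3) + x*(-134*m^2 + 295*m + 127) + 78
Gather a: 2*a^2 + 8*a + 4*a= 2*a^2 + 12*a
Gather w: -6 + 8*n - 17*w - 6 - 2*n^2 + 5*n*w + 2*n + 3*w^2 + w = -2*n^2 + 10*n + 3*w^2 + w*(5*n - 16) - 12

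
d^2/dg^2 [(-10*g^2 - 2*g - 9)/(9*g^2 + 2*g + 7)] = 6*(6*g^3 - 99*g^2 - 36*g + 23)/(729*g^6 + 486*g^5 + 1809*g^4 + 764*g^3 + 1407*g^2 + 294*g + 343)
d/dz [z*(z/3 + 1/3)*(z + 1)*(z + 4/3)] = 4*z^3/3 + 10*z^2/3 + 22*z/9 + 4/9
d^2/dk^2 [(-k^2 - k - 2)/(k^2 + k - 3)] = 10*(-3*k^2 - 3*k - 4)/(k^6 + 3*k^5 - 6*k^4 - 17*k^3 + 18*k^2 + 27*k - 27)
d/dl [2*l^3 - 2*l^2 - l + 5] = 6*l^2 - 4*l - 1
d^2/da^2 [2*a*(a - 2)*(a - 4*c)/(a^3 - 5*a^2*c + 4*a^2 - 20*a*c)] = 4*(a^3*c - 6*a^3 + 84*a^2*c - 360*a*c^2 - 24*a*c + 600*c^3 + 120*c^2 - 32*c)/(a^6 - 15*a^5*c + 12*a^5 + 75*a^4*c^2 - 180*a^4*c + 48*a^4 - 125*a^3*c^3 + 900*a^3*c^2 - 720*a^3*c + 64*a^3 - 1500*a^2*c^3 + 3600*a^2*c^2 - 960*a^2*c - 6000*a*c^3 + 4800*a*c^2 - 8000*c^3)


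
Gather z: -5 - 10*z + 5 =-10*z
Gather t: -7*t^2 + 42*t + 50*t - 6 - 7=-7*t^2 + 92*t - 13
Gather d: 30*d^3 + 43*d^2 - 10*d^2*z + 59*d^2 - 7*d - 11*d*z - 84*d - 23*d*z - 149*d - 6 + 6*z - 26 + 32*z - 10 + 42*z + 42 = 30*d^3 + d^2*(102 - 10*z) + d*(-34*z - 240) + 80*z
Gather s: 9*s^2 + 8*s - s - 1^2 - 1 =9*s^2 + 7*s - 2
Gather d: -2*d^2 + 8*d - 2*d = -2*d^2 + 6*d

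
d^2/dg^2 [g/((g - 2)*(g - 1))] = 2*(g^3 - 6*g + 6)/(g^6 - 9*g^5 + 33*g^4 - 63*g^3 + 66*g^2 - 36*g + 8)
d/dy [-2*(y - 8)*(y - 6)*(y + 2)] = -6*y^2 + 48*y - 40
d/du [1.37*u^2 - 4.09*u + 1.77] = 2.74*u - 4.09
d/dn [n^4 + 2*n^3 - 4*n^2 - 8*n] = 4*n^3 + 6*n^2 - 8*n - 8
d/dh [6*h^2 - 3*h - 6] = 12*h - 3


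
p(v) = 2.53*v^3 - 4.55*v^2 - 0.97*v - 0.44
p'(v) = 7.59*v^2 - 9.1*v - 0.97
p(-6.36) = -829.18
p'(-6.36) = 363.92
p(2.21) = 2.50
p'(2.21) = 15.99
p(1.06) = -3.57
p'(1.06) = -2.09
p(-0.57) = -1.83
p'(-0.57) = 6.68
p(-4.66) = -350.75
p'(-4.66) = 206.26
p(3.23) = 34.21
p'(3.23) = 48.82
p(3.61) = 55.79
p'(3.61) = 65.09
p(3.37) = 41.45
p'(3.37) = 54.56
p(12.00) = 3704.56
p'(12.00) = 982.79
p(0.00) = -0.44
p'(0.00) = -0.97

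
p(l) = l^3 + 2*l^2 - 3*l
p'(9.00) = 276.00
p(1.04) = 0.17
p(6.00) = 270.00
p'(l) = 3*l^2 + 4*l - 3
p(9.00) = 864.00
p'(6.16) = 135.48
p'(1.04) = 4.40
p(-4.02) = -20.58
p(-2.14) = 5.78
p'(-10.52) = 286.93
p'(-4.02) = 29.40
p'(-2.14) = 2.18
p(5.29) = 188.13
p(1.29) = 1.60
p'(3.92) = 58.78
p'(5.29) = 102.11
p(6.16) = 291.16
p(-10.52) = -911.35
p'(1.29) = 7.15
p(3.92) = 79.21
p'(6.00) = 129.00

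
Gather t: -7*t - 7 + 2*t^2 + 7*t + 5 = 2*t^2 - 2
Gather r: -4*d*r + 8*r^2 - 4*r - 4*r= 8*r^2 + r*(-4*d - 8)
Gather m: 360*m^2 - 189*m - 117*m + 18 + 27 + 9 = 360*m^2 - 306*m + 54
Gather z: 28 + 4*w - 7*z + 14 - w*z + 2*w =6*w + z*(-w - 7) + 42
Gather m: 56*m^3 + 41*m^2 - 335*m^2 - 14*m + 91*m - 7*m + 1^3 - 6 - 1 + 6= 56*m^3 - 294*m^2 + 70*m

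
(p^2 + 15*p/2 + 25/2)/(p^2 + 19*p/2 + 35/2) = (p + 5)/(p + 7)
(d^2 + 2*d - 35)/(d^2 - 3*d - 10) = (d + 7)/(d + 2)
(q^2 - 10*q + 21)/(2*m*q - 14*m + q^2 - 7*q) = (q - 3)/(2*m + q)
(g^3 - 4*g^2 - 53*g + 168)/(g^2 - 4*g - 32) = (g^2 + 4*g - 21)/(g + 4)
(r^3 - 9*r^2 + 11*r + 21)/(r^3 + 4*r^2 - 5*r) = (r^3 - 9*r^2 + 11*r + 21)/(r*(r^2 + 4*r - 5))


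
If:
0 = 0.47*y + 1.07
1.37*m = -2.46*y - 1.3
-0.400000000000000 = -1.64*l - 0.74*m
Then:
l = -1.17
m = 3.14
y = -2.28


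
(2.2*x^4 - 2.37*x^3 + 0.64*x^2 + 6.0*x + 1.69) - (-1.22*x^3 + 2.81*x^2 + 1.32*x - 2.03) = 2.2*x^4 - 1.15*x^3 - 2.17*x^2 + 4.68*x + 3.72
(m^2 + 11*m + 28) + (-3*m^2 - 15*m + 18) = -2*m^2 - 4*m + 46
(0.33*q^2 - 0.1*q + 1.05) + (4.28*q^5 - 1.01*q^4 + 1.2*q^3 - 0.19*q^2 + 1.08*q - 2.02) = 4.28*q^5 - 1.01*q^4 + 1.2*q^3 + 0.14*q^2 + 0.98*q - 0.97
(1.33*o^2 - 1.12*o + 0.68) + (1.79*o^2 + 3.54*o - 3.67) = 3.12*o^2 + 2.42*o - 2.99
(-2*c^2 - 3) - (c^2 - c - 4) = -3*c^2 + c + 1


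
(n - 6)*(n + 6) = n^2 - 36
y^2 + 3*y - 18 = (y - 3)*(y + 6)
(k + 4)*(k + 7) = k^2 + 11*k + 28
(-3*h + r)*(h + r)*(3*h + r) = -9*h^3 - 9*h^2*r + h*r^2 + r^3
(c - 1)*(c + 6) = c^2 + 5*c - 6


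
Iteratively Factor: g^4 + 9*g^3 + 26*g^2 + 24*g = (g)*(g^3 + 9*g^2 + 26*g + 24) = g*(g + 3)*(g^2 + 6*g + 8) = g*(g + 3)*(g + 4)*(g + 2)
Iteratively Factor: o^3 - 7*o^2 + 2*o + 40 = (o - 4)*(o^2 - 3*o - 10) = (o - 4)*(o + 2)*(o - 5)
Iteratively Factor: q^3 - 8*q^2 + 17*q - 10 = (q - 5)*(q^2 - 3*q + 2) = (q - 5)*(q - 2)*(q - 1)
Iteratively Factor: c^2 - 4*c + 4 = (c - 2)*(c - 2)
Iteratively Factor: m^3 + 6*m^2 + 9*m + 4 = (m + 1)*(m^2 + 5*m + 4) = (m + 1)*(m + 4)*(m + 1)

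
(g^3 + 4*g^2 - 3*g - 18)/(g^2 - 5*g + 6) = (g^2 + 6*g + 9)/(g - 3)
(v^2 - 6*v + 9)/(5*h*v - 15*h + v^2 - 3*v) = (v - 3)/(5*h + v)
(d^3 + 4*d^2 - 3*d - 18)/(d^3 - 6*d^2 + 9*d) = (d^3 + 4*d^2 - 3*d - 18)/(d*(d^2 - 6*d + 9))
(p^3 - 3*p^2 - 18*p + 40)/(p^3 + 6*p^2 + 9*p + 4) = (p^2 - 7*p + 10)/(p^2 + 2*p + 1)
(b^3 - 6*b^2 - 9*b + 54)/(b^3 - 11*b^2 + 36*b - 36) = (b + 3)/(b - 2)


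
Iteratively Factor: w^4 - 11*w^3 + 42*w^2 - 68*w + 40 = (w - 2)*(w^3 - 9*w^2 + 24*w - 20) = (w - 5)*(w - 2)*(w^2 - 4*w + 4) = (w - 5)*(w - 2)^2*(w - 2)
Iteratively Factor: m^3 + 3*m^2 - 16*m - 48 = (m + 4)*(m^2 - m - 12) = (m - 4)*(m + 4)*(m + 3)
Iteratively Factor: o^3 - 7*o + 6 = (o - 1)*(o^2 + o - 6) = (o - 1)*(o + 3)*(o - 2)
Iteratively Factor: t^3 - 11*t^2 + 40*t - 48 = (t - 3)*(t^2 - 8*t + 16) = (t - 4)*(t - 3)*(t - 4)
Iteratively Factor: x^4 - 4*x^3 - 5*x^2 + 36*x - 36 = (x - 2)*(x^3 - 2*x^2 - 9*x + 18) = (x - 2)^2*(x^2 - 9) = (x - 2)^2*(x + 3)*(x - 3)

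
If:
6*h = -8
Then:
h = -4/3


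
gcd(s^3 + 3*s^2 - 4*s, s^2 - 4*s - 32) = s + 4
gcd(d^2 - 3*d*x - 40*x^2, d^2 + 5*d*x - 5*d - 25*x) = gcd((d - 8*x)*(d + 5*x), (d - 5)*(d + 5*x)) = d + 5*x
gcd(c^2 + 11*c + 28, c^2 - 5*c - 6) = 1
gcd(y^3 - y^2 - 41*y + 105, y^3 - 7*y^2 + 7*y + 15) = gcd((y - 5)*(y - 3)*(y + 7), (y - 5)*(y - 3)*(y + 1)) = y^2 - 8*y + 15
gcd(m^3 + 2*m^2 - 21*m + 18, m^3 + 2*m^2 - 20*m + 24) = m + 6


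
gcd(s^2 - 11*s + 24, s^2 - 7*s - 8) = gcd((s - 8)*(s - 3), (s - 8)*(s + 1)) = s - 8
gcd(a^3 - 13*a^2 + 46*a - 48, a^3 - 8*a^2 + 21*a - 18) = a^2 - 5*a + 6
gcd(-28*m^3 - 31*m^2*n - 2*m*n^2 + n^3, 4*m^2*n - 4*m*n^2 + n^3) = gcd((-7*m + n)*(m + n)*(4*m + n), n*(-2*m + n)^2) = 1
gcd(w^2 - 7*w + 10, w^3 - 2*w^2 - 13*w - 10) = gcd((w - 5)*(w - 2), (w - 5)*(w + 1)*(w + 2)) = w - 5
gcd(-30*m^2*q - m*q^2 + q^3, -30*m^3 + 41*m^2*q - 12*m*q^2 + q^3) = -6*m + q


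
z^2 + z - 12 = (z - 3)*(z + 4)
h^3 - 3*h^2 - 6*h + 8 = (h - 4)*(h - 1)*(h + 2)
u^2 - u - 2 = (u - 2)*(u + 1)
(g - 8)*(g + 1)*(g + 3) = g^3 - 4*g^2 - 29*g - 24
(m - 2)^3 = m^3 - 6*m^2 + 12*m - 8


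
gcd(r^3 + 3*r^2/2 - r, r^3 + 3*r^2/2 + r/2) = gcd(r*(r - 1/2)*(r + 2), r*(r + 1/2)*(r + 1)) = r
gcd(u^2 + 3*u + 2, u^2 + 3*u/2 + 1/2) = u + 1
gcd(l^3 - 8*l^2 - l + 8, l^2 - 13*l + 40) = l - 8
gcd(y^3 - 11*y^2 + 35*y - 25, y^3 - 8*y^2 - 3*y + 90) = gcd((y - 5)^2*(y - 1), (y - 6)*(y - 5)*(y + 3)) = y - 5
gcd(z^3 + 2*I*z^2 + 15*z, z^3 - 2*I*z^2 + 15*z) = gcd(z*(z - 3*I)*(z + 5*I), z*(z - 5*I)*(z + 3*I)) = z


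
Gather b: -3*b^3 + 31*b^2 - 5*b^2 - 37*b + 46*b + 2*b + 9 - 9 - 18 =-3*b^3 + 26*b^2 + 11*b - 18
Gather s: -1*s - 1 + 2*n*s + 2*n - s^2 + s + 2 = 2*n*s + 2*n - s^2 + 1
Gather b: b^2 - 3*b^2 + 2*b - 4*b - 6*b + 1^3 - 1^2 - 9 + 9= -2*b^2 - 8*b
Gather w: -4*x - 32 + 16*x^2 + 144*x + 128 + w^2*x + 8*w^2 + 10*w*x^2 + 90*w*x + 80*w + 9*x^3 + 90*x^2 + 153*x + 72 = w^2*(x + 8) + w*(10*x^2 + 90*x + 80) + 9*x^3 + 106*x^2 + 293*x + 168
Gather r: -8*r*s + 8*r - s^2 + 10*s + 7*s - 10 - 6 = r*(8 - 8*s) - s^2 + 17*s - 16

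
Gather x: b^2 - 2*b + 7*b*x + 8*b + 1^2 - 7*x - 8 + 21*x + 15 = b^2 + 6*b + x*(7*b + 14) + 8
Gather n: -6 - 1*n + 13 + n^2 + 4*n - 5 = n^2 + 3*n + 2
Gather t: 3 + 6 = 9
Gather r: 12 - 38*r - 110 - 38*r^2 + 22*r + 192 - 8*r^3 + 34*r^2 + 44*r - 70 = -8*r^3 - 4*r^2 + 28*r + 24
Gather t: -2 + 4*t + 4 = 4*t + 2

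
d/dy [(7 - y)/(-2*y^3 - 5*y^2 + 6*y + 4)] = (-4*y^3 + 37*y^2 + 70*y - 46)/(4*y^6 + 20*y^5 + y^4 - 76*y^3 - 4*y^2 + 48*y + 16)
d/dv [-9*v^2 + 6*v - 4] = 6 - 18*v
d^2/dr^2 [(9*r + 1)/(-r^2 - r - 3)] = 2*(-(2*r + 1)^2*(9*r + 1) + (27*r + 10)*(r^2 + r + 3))/(r^2 + r + 3)^3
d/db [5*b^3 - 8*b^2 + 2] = b*(15*b - 16)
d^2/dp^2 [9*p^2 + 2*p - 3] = 18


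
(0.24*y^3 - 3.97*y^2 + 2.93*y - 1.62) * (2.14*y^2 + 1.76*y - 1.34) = 0.5136*y^5 - 8.0734*y^4 - 1.0386*y^3 + 7.0098*y^2 - 6.7774*y + 2.1708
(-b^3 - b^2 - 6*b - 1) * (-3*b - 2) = 3*b^4 + 5*b^3 + 20*b^2 + 15*b + 2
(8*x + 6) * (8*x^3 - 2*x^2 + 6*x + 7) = 64*x^4 + 32*x^3 + 36*x^2 + 92*x + 42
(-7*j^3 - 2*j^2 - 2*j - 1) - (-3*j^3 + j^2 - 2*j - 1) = -4*j^3 - 3*j^2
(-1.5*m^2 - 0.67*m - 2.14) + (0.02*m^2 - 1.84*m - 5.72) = -1.48*m^2 - 2.51*m - 7.86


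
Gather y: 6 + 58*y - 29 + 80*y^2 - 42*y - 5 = 80*y^2 + 16*y - 28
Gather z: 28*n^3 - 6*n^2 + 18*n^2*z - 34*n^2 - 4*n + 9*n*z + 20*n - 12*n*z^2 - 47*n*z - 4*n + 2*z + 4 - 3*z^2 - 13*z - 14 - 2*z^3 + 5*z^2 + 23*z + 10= 28*n^3 - 40*n^2 + 12*n - 2*z^3 + z^2*(2 - 12*n) + z*(18*n^2 - 38*n + 12)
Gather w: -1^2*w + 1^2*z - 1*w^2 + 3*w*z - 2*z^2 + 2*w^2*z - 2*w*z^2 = w^2*(2*z - 1) + w*(-2*z^2 + 3*z - 1) - 2*z^2 + z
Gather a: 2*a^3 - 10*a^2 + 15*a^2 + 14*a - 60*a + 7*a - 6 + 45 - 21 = 2*a^3 + 5*a^2 - 39*a + 18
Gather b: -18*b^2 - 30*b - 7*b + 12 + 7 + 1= -18*b^2 - 37*b + 20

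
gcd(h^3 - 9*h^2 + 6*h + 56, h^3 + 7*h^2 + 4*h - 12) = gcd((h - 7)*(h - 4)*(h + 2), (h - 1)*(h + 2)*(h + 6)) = h + 2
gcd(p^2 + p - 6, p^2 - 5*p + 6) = p - 2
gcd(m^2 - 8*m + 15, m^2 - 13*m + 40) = m - 5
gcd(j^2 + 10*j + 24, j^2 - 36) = j + 6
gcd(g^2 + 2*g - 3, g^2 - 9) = g + 3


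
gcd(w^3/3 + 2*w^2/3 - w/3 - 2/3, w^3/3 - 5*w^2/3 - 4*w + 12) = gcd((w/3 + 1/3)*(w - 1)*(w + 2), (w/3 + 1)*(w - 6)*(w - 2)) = 1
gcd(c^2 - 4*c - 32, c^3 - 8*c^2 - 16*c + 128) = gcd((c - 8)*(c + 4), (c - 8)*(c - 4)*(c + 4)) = c^2 - 4*c - 32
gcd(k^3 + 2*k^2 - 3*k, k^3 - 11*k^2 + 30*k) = k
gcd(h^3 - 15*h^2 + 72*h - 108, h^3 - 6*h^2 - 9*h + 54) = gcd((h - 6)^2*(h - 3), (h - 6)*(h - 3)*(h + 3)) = h^2 - 9*h + 18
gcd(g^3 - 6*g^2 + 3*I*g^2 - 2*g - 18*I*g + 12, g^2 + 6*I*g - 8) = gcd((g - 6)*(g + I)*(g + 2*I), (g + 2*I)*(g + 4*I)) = g + 2*I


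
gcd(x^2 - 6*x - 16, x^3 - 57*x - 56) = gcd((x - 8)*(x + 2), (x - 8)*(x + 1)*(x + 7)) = x - 8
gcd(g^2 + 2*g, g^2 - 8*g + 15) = 1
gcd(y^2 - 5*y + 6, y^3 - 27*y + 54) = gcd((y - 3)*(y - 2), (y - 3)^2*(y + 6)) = y - 3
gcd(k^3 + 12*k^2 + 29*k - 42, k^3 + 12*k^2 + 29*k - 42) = k^3 + 12*k^2 + 29*k - 42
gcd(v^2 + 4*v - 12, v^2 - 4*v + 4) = v - 2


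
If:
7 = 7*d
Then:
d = 1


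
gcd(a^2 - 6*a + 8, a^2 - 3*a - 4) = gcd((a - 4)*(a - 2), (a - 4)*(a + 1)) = a - 4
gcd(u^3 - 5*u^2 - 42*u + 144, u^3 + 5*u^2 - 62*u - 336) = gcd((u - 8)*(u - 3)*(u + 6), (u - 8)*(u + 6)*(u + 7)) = u^2 - 2*u - 48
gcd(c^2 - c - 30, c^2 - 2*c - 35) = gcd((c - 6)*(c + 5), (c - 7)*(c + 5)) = c + 5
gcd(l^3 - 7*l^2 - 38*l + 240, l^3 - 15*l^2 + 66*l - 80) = l^2 - 13*l + 40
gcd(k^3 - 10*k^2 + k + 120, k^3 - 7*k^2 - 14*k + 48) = k^2 - 5*k - 24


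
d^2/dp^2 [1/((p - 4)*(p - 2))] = 2*((p - 4)^2 + (p - 4)*(p - 2) + (p - 2)^2)/((p - 4)^3*(p - 2)^3)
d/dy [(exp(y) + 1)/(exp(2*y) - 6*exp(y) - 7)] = -exp(y)/(exp(2*y) - 14*exp(y) + 49)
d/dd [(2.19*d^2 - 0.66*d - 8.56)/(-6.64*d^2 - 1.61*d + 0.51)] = (-7.9083*d^2 - 111.443*d - 14.1182)/(44.0896*d^4 + 21.3808*d^3 - 4.1807*d^2 - 1.6422*d + 0.2601)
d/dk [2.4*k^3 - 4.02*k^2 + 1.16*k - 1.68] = 7.2*k^2 - 8.04*k + 1.16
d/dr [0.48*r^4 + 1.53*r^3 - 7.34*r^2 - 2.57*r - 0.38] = 1.92*r^3 + 4.59*r^2 - 14.68*r - 2.57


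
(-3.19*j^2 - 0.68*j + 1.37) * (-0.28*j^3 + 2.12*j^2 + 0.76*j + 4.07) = 0.8932*j^5 - 6.5724*j^4 - 4.2496*j^3 - 10.5957*j^2 - 1.7264*j + 5.5759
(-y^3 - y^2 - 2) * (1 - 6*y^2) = 6*y^5 + 6*y^4 - y^3 + 11*y^2 - 2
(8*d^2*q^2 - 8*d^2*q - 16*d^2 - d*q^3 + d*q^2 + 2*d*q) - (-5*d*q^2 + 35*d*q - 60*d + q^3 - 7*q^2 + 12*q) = 8*d^2*q^2 - 8*d^2*q - 16*d^2 - d*q^3 + 6*d*q^2 - 33*d*q + 60*d - q^3 + 7*q^2 - 12*q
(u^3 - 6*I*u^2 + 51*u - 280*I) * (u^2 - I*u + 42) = u^5 - 7*I*u^4 + 87*u^3 - 583*I*u^2 + 1862*u - 11760*I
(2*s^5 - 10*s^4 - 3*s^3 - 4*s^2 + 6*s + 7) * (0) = 0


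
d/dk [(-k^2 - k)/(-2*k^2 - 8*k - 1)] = (6*k^2 + 2*k + 1)/(4*k^4 + 32*k^3 + 68*k^2 + 16*k + 1)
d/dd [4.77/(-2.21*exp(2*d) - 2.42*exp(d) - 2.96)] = (21.0834*exp(d) + 11.5434)*exp(d)/(2.21*exp(2*d) + 2.42*exp(d) + 2.96)^2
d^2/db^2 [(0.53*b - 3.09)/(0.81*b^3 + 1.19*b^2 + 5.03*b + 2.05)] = (2.086398*b^5 - 21.262986*b^4 - 50.472908*b^3 - 112.352796*b^2 - 87.946818*b - 152.213642)/(0.531441*b^9 + 2.342277*b^8 + 13.341672*b^7 + 34.810676*b^6 + 94.706106*b^5 + 149.147118*b^4 + 211.099712*b^3 + 170.60346*b^2 + 63.415725*b + 8.615125)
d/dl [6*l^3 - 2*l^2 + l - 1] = 18*l^2 - 4*l + 1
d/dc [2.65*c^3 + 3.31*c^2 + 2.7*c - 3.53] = 7.95*c^2 + 6.62*c + 2.7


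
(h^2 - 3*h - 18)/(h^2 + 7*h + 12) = (h - 6)/(h + 4)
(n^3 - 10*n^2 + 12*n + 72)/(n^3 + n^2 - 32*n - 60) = (n - 6)/(n + 5)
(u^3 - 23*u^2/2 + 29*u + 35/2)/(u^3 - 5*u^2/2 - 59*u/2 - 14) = (u - 5)/(u + 4)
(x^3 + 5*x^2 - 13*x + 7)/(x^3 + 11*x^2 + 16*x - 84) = (x^2 - 2*x + 1)/(x^2 + 4*x - 12)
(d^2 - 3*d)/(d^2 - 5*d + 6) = d/(d - 2)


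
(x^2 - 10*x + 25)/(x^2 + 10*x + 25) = (x^2 - 10*x + 25)/(x^2 + 10*x + 25)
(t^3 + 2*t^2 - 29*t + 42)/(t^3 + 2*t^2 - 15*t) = (t^2 + 5*t - 14)/(t*(t + 5))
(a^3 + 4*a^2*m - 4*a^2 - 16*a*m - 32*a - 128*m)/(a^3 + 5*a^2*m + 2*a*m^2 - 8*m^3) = (a^2 - 4*a - 32)/(a^2 + a*m - 2*m^2)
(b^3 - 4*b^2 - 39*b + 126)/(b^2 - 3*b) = b - 1 - 42/b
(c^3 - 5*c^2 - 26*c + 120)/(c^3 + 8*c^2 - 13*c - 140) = (c - 6)/(c + 7)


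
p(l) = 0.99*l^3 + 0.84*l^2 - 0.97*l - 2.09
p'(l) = 2.97*l^2 + 1.68*l - 0.97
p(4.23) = 83.77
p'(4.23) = 59.28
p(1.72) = 3.76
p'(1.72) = 10.71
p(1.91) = 6.02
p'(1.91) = 13.07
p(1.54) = 2.02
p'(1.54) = 8.66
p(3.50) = 47.25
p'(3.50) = 41.29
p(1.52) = 1.85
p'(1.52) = 8.45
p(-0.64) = -1.38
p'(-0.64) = -0.83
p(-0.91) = -1.26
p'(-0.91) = -0.04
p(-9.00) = -647.03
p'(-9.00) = 224.48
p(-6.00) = -179.87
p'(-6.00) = 95.87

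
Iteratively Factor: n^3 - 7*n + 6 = (n - 2)*(n^2 + 2*n - 3) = (n - 2)*(n - 1)*(n + 3)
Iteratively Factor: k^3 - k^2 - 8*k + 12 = (k - 2)*(k^2 + k - 6) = (k - 2)*(k + 3)*(k - 2)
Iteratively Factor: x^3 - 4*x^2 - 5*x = (x - 5)*(x^2 + x) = (x - 5)*(x + 1)*(x)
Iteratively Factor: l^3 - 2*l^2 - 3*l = (l + 1)*(l^2 - 3*l) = (l - 3)*(l + 1)*(l)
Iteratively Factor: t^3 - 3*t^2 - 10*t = (t - 5)*(t^2 + 2*t) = t*(t - 5)*(t + 2)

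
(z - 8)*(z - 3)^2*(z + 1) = z^4 - 13*z^3 + 43*z^2 - 15*z - 72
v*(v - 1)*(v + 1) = v^3 - v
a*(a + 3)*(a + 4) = a^3 + 7*a^2 + 12*a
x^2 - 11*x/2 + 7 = (x - 7/2)*(x - 2)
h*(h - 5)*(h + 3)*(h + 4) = h^4 + 2*h^3 - 23*h^2 - 60*h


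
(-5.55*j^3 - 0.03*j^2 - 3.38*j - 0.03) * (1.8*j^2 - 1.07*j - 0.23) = -9.99*j^5 + 5.8845*j^4 - 4.7754*j^3 + 3.5695*j^2 + 0.8095*j + 0.0069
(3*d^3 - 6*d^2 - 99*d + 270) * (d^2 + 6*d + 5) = 3*d^5 + 12*d^4 - 120*d^3 - 354*d^2 + 1125*d + 1350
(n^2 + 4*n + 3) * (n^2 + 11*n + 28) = n^4 + 15*n^3 + 75*n^2 + 145*n + 84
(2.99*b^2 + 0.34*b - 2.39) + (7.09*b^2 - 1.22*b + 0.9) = 10.08*b^2 - 0.88*b - 1.49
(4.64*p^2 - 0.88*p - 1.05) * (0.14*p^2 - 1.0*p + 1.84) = 0.6496*p^4 - 4.7632*p^3 + 9.2706*p^2 - 0.5692*p - 1.932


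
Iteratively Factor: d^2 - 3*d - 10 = (d + 2)*(d - 5)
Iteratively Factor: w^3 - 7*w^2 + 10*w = (w - 5)*(w^2 - 2*w) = (w - 5)*(w - 2)*(w)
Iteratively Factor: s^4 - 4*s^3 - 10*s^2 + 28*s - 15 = (s + 3)*(s^3 - 7*s^2 + 11*s - 5) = (s - 1)*(s + 3)*(s^2 - 6*s + 5) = (s - 5)*(s - 1)*(s + 3)*(s - 1)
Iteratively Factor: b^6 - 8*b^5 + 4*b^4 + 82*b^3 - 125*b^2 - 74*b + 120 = (b - 1)*(b^5 - 7*b^4 - 3*b^3 + 79*b^2 - 46*b - 120) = (b - 5)*(b - 1)*(b^4 - 2*b^3 - 13*b^2 + 14*b + 24) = (b - 5)*(b - 1)*(b + 3)*(b^3 - 5*b^2 + 2*b + 8) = (b - 5)*(b - 4)*(b - 1)*(b + 3)*(b^2 - b - 2) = (b - 5)*(b - 4)*(b - 2)*(b - 1)*(b + 3)*(b + 1)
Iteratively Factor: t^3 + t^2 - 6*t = (t + 3)*(t^2 - 2*t) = (t - 2)*(t + 3)*(t)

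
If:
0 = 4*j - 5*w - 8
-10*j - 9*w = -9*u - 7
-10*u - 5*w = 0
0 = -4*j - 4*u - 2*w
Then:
No Solution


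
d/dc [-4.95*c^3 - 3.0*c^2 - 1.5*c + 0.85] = -14.85*c^2 - 6.0*c - 1.5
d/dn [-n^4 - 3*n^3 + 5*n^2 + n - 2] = -4*n^3 - 9*n^2 + 10*n + 1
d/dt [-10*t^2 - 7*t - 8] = -20*t - 7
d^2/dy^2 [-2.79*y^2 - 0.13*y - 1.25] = -5.58000000000000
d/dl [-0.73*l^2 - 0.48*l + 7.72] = -1.46*l - 0.48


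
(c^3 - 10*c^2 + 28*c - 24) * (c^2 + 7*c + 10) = c^5 - 3*c^4 - 32*c^3 + 72*c^2 + 112*c - 240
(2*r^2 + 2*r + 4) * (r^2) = 2*r^4 + 2*r^3 + 4*r^2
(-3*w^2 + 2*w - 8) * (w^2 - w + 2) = -3*w^4 + 5*w^3 - 16*w^2 + 12*w - 16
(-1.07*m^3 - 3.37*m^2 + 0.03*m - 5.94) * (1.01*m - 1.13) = -1.0807*m^4 - 2.1946*m^3 + 3.8384*m^2 - 6.0333*m + 6.7122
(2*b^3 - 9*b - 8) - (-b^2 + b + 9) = 2*b^3 + b^2 - 10*b - 17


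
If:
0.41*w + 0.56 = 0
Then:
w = -1.37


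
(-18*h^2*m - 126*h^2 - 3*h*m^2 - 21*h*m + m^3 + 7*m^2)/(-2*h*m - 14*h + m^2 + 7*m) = (18*h^2 + 3*h*m - m^2)/(2*h - m)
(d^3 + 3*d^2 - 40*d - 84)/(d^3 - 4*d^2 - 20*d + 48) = (d^2 + 9*d + 14)/(d^2 + 2*d - 8)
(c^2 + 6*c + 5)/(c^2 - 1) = (c + 5)/(c - 1)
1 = 1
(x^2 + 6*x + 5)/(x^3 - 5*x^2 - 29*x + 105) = (x + 1)/(x^2 - 10*x + 21)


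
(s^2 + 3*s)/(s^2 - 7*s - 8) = s*(s + 3)/(s^2 - 7*s - 8)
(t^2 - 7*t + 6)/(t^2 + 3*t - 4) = (t - 6)/(t + 4)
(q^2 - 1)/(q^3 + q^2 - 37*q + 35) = (q + 1)/(q^2 + 2*q - 35)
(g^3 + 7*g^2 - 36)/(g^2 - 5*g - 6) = (-g^3 - 7*g^2 + 36)/(-g^2 + 5*g + 6)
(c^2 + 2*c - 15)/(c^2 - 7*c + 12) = (c + 5)/(c - 4)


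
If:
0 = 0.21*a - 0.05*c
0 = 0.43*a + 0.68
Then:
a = -1.58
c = -6.64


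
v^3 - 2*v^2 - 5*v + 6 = (v - 3)*(v - 1)*(v + 2)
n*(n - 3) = n^2 - 3*n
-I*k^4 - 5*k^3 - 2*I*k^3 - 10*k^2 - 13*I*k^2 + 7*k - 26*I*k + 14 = (k + 2)*(k - 7*I)*(k + I)*(-I*k + 1)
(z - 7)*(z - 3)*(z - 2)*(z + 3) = z^4 - 9*z^3 + 5*z^2 + 81*z - 126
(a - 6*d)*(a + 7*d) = a^2 + a*d - 42*d^2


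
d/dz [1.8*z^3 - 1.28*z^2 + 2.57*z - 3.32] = 5.4*z^2 - 2.56*z + 2.57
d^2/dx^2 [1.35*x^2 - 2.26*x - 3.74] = 2.70000000000000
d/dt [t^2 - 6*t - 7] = 2*t - 6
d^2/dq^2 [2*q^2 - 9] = 4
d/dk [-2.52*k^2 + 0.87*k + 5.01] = 0.87 - 5.04*k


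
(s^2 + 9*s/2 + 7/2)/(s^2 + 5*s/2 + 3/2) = (2*s + 7)/(2*s + 3)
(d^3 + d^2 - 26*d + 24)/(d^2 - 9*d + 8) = (d^2 + 2*d - 24)/(d - 8)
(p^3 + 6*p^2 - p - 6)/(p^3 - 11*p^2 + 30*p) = (p^3 + 6*p^2 - p - 6)/(p*(p^2 - 11*p + 30))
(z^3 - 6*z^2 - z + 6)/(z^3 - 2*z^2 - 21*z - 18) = (z - 1)/(z + 3)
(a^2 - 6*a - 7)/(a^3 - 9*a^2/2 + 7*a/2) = 2*(a^2 - 6*a - 7)/(a*(2*a^2 - 9*a + 7))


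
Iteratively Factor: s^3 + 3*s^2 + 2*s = (s + 2)*(s^2 + s) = s*(s + 2)*(s + 1)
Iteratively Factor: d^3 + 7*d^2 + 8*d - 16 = (d - 1)*(d^2 + 8*d + 16) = (d - 1)*(d + 4)*(d + 4)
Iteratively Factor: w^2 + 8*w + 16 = (w + 4)*(w + 4)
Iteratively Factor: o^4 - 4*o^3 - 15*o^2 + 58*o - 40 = (o + 4)*(o^3 - 8*o^2 + 17*o - 10) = (o - 1)*(o + 4)*(o^2 - 7*o + 10) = (o - 2)*(o - 1)*(o + 4)*(o - 5)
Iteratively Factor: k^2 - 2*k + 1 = (k - 1)*(k - 1)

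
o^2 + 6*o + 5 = (o + 1)*(o + 5)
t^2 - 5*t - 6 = (t - 6)*(t + 1)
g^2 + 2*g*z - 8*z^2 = (g - 2*z)*(g + 4*z)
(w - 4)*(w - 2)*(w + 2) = w^3 - 4*w^2 - 4*w + 16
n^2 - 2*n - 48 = (n - 8)*(n + 6)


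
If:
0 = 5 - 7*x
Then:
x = 5/7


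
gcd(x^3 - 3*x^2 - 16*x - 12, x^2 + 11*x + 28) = 1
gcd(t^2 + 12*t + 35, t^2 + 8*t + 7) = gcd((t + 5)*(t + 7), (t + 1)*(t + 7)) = t + 7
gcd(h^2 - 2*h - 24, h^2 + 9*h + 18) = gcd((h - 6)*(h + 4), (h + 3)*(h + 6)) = 1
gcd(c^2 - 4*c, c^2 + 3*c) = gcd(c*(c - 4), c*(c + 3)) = c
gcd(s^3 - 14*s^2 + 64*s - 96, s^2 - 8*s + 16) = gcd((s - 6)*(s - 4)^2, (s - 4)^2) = s^2 - 8*s + 16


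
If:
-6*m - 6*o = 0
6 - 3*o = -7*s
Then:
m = -7*s/3 - 2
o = 7*s/3 + 2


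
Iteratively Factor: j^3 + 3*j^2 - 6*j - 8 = (j + 4)*(j^2 - j - 2) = (j + 1)*(j + 4)*(j - 2)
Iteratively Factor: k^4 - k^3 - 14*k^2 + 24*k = (k - 3)*(k^3 + 2*k^2 - 8*k) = (k - 3)*(k - 2)*(k^2 + 4*k) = (k - 3)*(k - 2)*(k + 4)*(k)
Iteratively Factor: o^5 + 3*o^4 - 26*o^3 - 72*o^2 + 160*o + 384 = (o + 2)*(o^4 + o^3 - 28*o^2 - 16*o + 192) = (o - 3)*(o + 2)*(o^3 + 4*o^2 - 16*o - 64) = (o - 3)*(o + 2)*(o + 4)*(o^2 - 16) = (o - 4)*(o - 3)*(o + 2)*(o + 4)*(o + 4)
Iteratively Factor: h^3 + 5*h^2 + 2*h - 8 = (h + 4)*(h^2 + h - 2) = (h + 2)*(h + 4)*(h - 1)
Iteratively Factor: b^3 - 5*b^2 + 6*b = (b - 2)*(b^2 - 3*b) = (b - 3)*(b - 2)*(b)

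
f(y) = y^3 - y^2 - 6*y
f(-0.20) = 1.15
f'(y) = 3*y^2 - 2*y - 6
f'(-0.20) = -5.48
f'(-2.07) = 10.99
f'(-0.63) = -3.55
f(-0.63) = 3.13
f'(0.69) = -5.95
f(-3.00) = -18.00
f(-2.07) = -0.73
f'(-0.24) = -5.35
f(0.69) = -4.29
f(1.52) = -7.92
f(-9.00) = -756.00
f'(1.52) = -2.11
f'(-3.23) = 31.76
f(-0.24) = 1.37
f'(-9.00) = 255.00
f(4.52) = 44.80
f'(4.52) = 46.25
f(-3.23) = -24.75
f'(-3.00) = 27.00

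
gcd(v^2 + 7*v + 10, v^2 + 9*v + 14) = v + 2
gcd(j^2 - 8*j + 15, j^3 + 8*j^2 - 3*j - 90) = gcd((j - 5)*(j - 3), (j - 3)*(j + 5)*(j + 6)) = j - 3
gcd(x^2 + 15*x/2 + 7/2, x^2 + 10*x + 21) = x + 7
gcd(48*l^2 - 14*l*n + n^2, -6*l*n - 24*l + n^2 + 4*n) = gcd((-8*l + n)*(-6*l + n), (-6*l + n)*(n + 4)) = 6*l - n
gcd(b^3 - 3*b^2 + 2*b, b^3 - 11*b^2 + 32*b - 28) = b - 2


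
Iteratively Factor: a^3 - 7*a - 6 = (a + 2)*(a^2 - 2*a - 3) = (a + 1)*(a + 2)*(a - 3)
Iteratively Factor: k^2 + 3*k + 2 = (k + 2)*(k + 1)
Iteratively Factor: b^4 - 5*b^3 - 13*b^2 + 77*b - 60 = (b - 3)*(b^3 - 2*b^2 - 19*b + 20) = (b - 3)*(b + 4)*(b^2 - 6*b + 5) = (b - 5)*(b - 3)*(b + 4)*(b - 1)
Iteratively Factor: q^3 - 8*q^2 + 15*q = (q - 3)*(q^2 - 5*q) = q*(q - 3)*(q - 5)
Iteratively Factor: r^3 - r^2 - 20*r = (r)*(r^2 - r - 20) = r*(r - 5)*(r + 4)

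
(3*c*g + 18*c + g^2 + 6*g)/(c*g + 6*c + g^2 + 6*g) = (3*c + g)/(c + g)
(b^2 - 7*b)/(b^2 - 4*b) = (b - 7)/(b - 4)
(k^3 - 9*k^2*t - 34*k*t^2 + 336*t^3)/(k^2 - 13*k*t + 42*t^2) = (-k^2 + 2*k*t + 48*t^2)/(-k + 6*t)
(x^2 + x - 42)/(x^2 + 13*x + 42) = (x - 6)/(x + 6)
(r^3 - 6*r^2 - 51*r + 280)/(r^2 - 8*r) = r + 2 - 35/r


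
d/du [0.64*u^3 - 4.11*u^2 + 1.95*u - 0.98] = 1.92*u^2 - 8.22*u + 1.95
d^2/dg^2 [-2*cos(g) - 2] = 2*cos(g)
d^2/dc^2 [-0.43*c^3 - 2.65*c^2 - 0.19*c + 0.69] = -2.58*c - 5.3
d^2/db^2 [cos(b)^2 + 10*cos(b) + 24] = -10*cos(b) - 2*cos(2*b)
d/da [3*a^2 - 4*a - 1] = 6*a - 4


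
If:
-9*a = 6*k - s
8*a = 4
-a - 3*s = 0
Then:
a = 1/2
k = -7/9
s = -1/6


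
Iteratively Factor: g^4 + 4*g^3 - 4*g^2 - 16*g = (g + 4)*(g^3 - 4*g) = g*(g + 4)*(g^2 - 4) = g*(g - 2)*(g + 4)*(g + 2)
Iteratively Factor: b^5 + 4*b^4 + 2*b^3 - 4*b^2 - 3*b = (b + 1)*(b^4 + 3*b^3 - b^2 - 3*b) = b*(b + 1)*(b^3 + 3*b^2 - b - 3) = b*(b + 1)*(b + 3)*(b^2 - 1) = b*(b + 1)^2*(b + 3)*(b - 1)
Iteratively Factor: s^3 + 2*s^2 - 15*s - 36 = (s + 3)*(s^2 - s - 12) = (s + 3)^2*(s - 4)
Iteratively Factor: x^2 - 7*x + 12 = (x - 4)*(x - 3)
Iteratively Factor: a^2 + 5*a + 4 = (a + 4)*(a + 1)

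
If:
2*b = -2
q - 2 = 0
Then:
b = -1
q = 2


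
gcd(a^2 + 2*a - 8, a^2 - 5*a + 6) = a - 2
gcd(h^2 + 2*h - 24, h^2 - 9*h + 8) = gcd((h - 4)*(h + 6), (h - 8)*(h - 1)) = 1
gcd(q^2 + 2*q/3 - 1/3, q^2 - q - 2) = q + 1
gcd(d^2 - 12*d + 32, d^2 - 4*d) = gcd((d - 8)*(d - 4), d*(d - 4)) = d - 4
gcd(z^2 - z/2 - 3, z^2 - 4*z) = 1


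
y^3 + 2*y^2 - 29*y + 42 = (y - 3)*(y - 2)*(y + 7)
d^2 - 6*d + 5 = (d - 5)*(d - 1)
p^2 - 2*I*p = p*(p - 2*I)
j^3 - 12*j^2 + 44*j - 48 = (j - 6)*(j - 4)*(j - 2)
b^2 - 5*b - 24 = (b - 8)*(b + 3)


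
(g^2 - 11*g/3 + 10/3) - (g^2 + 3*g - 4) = 22/3 - 20*g/3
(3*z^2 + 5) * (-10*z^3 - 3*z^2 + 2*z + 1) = -30*z^5 - 9*z^4 - 44*z^3 - 12*z^2 + 10*z + 5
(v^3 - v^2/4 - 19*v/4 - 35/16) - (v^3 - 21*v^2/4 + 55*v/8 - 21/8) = 5*v^2 - 93*v/8 + 7/16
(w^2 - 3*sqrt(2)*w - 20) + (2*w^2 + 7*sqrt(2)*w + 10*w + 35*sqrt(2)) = 3*w^2 + 4*sqrt(2)*w + 10*w - 20 + 35*sqrt(2)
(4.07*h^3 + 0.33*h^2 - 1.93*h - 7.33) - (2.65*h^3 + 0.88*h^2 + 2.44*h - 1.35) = 1.42*h^3 - 0.55*h^2 - 4.37*h - 5.98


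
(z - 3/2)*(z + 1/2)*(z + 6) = z^3 + 5*z^2 - 27*z/4 - 9/2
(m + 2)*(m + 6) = m^2 + 8*m + 12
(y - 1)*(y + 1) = y^2 - 1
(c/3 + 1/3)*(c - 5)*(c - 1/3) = c^3/3 - 13*c^2/9 - 11*c/9 + 5/9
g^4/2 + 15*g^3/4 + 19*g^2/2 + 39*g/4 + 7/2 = (g/2 + 1/2)*(g + 1)*(g + 2)*(g + 7/2)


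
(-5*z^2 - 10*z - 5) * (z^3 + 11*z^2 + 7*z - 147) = -5*z^5 - 65*z^4 - 150*z^3 + 610*z^2 + 1435*z + 735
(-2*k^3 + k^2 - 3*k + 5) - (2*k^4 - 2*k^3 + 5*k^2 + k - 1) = -2*k^4 - 4*k^2 - 4*k + 6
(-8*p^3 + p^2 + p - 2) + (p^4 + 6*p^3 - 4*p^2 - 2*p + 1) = p^4 - 2*p^3 - 3*p^2 - p - 1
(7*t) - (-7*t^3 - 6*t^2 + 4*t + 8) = 7*t^3 + 6*t^2 + 3*t - 8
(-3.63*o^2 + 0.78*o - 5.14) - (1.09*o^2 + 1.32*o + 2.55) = -4.72*o^2 - 0.54*o - 7.69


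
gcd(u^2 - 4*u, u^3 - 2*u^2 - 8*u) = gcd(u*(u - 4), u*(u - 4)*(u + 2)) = u^2 - 4*u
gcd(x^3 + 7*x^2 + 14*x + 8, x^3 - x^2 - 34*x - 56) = x^2 + 6*x + 8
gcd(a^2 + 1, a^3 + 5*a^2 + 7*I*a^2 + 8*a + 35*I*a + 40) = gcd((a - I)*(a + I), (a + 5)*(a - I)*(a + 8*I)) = a - I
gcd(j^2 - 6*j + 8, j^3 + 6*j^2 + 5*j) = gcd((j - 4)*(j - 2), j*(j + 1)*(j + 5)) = 1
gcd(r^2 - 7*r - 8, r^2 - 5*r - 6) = r + 1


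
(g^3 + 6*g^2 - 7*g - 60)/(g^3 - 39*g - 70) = (g^2 + g - 12)/(g^2 - 5*g - 14)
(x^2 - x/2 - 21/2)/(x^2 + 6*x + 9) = (x - 7/2)/(x + 3)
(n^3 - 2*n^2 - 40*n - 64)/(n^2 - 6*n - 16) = n + 4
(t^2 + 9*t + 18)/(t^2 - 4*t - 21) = (t + 6)/(t - 7)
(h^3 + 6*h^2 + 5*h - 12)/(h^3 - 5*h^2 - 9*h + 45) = (h^2 + 3*h - 4)/(h^2 - 8*h + 15)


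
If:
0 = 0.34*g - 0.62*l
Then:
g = 1.82352941176471*l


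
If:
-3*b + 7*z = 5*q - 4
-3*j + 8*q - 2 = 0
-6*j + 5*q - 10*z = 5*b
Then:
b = 127*z/8 + 3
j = -65*z/3 - 10/3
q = -65*z/8 - 1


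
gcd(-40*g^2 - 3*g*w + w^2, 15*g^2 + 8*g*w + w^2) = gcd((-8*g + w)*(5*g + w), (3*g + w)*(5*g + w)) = 5*g + w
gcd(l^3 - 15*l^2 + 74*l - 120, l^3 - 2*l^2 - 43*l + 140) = l^2 - 9*l + 20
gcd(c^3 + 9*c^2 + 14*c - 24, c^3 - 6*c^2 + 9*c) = 1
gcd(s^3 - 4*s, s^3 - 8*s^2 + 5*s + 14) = s - 2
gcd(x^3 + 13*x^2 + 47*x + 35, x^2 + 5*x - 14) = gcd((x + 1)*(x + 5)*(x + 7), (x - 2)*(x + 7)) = x + 7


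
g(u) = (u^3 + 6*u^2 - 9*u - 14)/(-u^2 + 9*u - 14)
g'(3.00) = 6.00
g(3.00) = 10.00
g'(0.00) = 1.29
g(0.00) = 1.00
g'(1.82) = 3.17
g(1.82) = 4.80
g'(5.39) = 42.21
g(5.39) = 49.18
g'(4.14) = 12.69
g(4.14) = 20.02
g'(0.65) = 1.78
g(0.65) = 1.99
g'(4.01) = 11.53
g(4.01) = 18.45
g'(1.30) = 2.45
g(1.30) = 3.35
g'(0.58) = 1.72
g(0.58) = 1.87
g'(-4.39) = -0.14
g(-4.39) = -0.78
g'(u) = (2*u - 9)*(u^3 + 6*u^2 - 9*u - 14)/(-u^2 + 9*u - 14)^2 + (3*u^2 + 12*u - 9)/(-u^2 + 9*u - 14) = (-u^2 + 14*u + 63)/(u^2 - 14*u + 49)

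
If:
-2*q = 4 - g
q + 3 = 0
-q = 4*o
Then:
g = -2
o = 3/4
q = -3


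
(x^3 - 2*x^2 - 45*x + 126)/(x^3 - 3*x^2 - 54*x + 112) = (x^2 - 9*x + 18)/(x^2 - 10*x + 16)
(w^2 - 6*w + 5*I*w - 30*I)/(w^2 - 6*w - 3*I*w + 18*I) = (w + 5*I)/(w - 3*I)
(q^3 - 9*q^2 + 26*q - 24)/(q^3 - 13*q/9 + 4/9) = 9*(q^3 - 9*q^2 + 26*q - 24)/(9*q^3 - 13*q + 4)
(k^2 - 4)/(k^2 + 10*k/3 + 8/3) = 3*(k - 2)/(3*k + 4)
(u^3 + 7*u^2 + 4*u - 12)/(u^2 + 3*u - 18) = (u^2 + u - 2)/(u - 3)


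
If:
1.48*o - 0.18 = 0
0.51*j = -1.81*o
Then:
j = -0.43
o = 0.12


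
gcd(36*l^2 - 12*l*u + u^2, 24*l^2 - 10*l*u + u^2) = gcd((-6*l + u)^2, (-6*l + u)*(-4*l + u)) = -6*l + u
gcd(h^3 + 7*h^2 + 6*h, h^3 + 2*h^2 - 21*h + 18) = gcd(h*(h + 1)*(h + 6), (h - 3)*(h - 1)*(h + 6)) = h + 6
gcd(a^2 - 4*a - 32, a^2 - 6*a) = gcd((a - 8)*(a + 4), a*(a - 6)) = 1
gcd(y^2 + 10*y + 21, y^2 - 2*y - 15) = y + 3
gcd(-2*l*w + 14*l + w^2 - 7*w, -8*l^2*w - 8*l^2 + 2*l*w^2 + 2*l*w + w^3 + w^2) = -2*l + w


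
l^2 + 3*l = l*(l + 3)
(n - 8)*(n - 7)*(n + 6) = n^3 - 9*n^2 - 34*n + 336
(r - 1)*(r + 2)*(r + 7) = r^3 + 8*r^2 + 5*r - 14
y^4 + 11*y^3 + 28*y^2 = y^2*(y + 4)*(y + 7)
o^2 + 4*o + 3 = (o + 1)*(o + 3)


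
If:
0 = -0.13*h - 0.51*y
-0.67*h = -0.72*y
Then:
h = 0.00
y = 0.00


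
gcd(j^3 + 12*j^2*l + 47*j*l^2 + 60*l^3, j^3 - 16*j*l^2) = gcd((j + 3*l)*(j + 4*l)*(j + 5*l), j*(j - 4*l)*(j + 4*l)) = j + 4*l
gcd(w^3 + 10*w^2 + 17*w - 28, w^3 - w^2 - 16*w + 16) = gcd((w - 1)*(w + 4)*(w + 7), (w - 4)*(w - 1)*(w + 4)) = w^2 + 3*w - 4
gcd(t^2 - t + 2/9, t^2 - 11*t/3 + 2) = t - 2/3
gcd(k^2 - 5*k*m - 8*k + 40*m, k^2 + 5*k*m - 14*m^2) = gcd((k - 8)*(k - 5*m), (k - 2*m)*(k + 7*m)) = 1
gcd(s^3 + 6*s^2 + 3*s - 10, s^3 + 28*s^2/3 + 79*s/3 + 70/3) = s^2 + 7*s + 10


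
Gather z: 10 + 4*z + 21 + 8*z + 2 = 12*z + 33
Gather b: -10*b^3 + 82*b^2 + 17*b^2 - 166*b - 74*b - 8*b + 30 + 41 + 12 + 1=-10*b^3 + 99*b^2 - 248*b + 84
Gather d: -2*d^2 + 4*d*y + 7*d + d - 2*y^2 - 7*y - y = -2*d^2 + d*(4*y + 8) - 2*y^2 - 8*y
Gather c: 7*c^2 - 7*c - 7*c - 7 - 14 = 7*c^2 - 14*c - 21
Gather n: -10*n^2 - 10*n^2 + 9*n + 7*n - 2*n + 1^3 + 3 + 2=-20*n^2 + 14*n + 6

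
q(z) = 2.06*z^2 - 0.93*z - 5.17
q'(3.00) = 11.43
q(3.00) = 10.58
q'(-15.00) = -62.73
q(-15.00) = 472.28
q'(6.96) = 27.75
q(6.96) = 88.15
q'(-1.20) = -5.87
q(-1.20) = -1.09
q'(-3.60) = -15.76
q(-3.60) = 24.88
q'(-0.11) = -1.38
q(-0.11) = -5.04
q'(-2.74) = -12.22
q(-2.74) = 12.84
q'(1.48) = 5.17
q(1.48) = -2.03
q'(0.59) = 1.50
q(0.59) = -5.00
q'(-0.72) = -3.90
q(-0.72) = -3.43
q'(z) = 4.12*z - 0.93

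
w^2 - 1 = (w - 1)*(w + 1)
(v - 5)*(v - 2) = v^2 - 7*v + 10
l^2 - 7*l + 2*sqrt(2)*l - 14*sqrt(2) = (l - 7)*(l + 2*sqrt(2))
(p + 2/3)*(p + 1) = p^2 + 5*p/3 + 2/3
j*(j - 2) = j^2 - 2*j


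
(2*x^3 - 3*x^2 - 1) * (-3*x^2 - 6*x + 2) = -6*x^5 - 3*x^4 + 22*x^3 - 3*x^2 + 6*x - 2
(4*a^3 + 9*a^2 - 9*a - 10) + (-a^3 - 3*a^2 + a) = 3*a^3 + 6*a^2 - 8*a - 10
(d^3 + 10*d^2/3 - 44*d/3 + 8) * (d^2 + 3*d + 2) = d^5 + 19*d^4/3 - 8*d^3/3 - 88*d^2/3 - 16*d/3 + 16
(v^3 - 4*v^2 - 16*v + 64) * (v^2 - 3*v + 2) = v^5 - 7*v^4 - 2*v^3 + 104*v^2 - 224*v + 128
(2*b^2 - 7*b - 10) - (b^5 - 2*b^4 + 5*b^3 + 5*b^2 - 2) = -b^5 + 2*b^4 - 5*b^3 - 3*b^2 - 7*b - 8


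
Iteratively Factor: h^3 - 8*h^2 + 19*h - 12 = (h - 3)*(h^2 - 5*h + 4) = (h - 3)*(h - 1)*(h - 4)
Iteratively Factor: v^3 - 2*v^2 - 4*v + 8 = (v - 2)*(v^2 - 4) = (v - 2)^2*(v + 2)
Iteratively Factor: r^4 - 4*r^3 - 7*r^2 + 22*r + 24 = (r - 4)*(r^3 - 7*r - 6) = (r - 4)*(r + 1)*(r^2 - r - 6) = (r - 4)*(r - 3)*(r + 1)*(r + 2)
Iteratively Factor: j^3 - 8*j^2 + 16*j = (j - 4)*(j^2 - 4*j) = (j - 4)^2*(j)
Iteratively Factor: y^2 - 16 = (y + 4)*(y - 4)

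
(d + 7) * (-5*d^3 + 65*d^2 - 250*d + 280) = -5*d^4 + 30*d^3 + 205*d^2 - 1470*d + 1960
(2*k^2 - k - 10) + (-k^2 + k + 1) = k^2 - 9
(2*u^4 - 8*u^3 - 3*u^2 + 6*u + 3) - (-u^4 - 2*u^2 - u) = 3*u^4 - 8*u^3 - u^2 + 7*u + 3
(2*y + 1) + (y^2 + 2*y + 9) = y^2 + 4*y + 10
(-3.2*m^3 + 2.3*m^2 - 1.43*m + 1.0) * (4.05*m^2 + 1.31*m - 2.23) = -12.96*m^5 + 5.123*m^4 + 4.3575*m^3 - 2.9523*m^2 + 4.4989*m - 2.23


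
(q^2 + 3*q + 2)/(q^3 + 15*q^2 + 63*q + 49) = (q + 2)/(q^2 + 14*q + 49)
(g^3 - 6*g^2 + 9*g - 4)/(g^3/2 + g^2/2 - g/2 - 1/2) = 2*(g^2 - 5*g + 4)/(g^2 + 2*g + 1)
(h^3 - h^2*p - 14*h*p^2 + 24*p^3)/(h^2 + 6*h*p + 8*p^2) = (h^2 - 5*h*p + 6*p^2)/(h + 2*p)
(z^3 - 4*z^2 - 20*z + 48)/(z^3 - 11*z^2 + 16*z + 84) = (z^2 + 2*z - 8)/(z^2 - 5*z - 14)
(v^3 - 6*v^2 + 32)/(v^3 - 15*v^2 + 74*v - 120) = (v^2 - 2*v - 8)/(v^2 - 11*v + 30)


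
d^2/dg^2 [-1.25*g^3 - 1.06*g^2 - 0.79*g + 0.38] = -7.5*g - 2.12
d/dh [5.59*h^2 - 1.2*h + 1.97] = 11.18*h - 1.2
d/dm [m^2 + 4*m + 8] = 2*m + 4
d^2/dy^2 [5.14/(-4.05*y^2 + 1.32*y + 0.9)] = (-168.6177*y^2 + 54.95688*y + 5.14*(8.1*y - 1.32)*(16.2*y - 2.64) + 37.4706)/(-4.05*y^2 + 1.32*y + 0.9)^3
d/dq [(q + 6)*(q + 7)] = 2*q + 13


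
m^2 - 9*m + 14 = (m - 7)*(m - 2)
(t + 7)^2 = t^2 + 14*t + 49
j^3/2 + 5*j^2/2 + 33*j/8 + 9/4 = (j/2 + 1)*(j + 3/2)^2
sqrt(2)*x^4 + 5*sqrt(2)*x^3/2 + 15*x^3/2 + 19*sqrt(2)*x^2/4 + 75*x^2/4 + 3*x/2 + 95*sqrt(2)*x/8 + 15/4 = (x + 5/2)*(x + sqrt(2)/2)*(x + 3*sqrt(2))*(sqrt(2)*x + 1/2)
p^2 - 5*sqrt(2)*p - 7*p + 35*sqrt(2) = (p - 7)*(p - 5*sqrt(2))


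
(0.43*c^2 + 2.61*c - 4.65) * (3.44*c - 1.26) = 1.4792*c^3 + 8.4366*c^2 - 19.2846*c + 5.859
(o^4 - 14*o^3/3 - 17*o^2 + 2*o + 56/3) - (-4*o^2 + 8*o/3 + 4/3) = o^4 - 14*o^3/3 - 13*o^2 - 2*o/3 + 52/3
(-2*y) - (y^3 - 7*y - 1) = -y^3 + 5*y + 1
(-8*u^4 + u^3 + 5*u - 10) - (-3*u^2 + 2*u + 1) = -8*u^4 + u^3 + 3*u^2 + 3*u - 11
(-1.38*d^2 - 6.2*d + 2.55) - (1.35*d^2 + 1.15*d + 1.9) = -2.73*d^2 - 7.35*d + 0.65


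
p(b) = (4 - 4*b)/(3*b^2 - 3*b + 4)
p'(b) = (3 - 6*b)*(4 - 4*b)/(3*b^2 - 3*b + 4)^2 - 4/(3*b^2 - 3*b + 4)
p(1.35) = -0.26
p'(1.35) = -0.50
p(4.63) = -0.27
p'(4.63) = 0.05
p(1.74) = -0.38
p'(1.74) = -0.15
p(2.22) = -0.40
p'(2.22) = 0.01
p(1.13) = -0.12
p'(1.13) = -0.80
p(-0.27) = 1.01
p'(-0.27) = 0.13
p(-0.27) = 1.01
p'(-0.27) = 0.13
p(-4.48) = 0.28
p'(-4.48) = 0.06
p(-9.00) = 0.15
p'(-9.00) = 0.02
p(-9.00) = 0.15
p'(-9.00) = 0.02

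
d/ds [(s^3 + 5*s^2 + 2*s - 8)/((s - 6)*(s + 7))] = (s^4 + 2*s^3 - 123*s^2 - 404*s - 76)/(s^4 + 2*s^3 - 83*s^2 - 84*s + 1764)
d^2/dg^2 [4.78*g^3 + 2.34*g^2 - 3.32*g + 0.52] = 28.68*g + 4.68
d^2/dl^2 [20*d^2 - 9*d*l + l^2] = 2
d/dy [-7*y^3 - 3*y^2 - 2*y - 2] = -21*y^2 - 6*y - 2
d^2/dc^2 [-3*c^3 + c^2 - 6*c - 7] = 2 - 18*c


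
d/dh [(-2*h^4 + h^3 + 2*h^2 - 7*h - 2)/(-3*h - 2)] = 2*(9*h^4 + 5*h^3 - 6*h^2 - 4*h + 4)/(9*h^2 + 12*h + 4)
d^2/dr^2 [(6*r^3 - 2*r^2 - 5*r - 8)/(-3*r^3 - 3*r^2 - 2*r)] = 2*(72*r^6 + 243*r^5 + 531*r^4 + 555*r^3 + 360*r^2 + 144*r + 32)/(r^3*(27*r^6 + 81*r^5 + 135*r^4 + 135*r^3 + 90*r^2 + 36*r + 8))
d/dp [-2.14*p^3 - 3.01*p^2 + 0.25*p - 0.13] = -6.42*p^2 - 6.02*p + 0.25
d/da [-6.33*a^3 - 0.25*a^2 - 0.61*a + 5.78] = -18.99*a^2 - 0.5*a - 0.61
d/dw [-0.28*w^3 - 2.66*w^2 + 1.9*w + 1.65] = -0.84*w^2 - 5.32*w + 1.9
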